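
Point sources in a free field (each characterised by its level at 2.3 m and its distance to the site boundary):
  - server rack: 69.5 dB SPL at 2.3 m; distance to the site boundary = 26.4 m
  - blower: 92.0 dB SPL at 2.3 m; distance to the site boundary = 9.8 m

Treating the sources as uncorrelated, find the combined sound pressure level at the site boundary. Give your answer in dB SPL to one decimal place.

Propagate each source to the receiver with L = L_ref − 20·log₁₀(r/r_ref), then add intensities.
server rack: 69.5 − 20·log₁₀(26.4/2.3) = 69.5 − 21.20 = 48.30 dB SPL.
blower: 92.0 − 20·log₁₀(9.8/2.3) = 92.0 − 12.59 = 79.41 dB SPL.
Σ 10^(L/10) = 8.737e+07 → L_total = 10·log₁₀(8.737e+07) = 79.41 dB SPL.

79.4 dB SPL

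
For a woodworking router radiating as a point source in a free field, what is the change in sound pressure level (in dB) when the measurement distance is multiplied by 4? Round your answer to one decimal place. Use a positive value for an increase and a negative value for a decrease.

A point source loses 6 dB per doubling of distance; generally ΔL = −20·log₁₀(r₂/r₁).
ΔL = −20·log₁₀(4) = -12.04 dB.

-12.0 dB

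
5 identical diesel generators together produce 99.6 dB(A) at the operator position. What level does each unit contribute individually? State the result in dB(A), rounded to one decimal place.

92.6 dB(A)

For N identical incoherent sources L_total = L₁ + 10·log₁₀ N, so L₁ = 99.6 − 10·log₁₀(5) = 99.6 − 6.990.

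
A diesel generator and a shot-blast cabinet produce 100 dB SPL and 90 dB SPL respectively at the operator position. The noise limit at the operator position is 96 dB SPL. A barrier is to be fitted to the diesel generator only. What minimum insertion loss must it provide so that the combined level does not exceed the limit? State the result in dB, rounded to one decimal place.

5.3 dB

Everything except the diesel generator sums to 10^(90/10) = 1.000e+09 in linear terms, 90.00 dB SPL.
To meet 96 dB SPL overall, the treated diesel generator may contribute at most 10^(96/10) − 1.000e+09 = 2.981e+09, i.e. 94.74 dB SPL.
Required insertion loss = 100 − 94.74 = 5.26 dB.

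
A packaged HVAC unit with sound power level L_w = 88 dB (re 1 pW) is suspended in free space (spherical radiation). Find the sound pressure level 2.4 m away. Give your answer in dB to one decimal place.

Free-field spherical radiation: L_p = L_w − 10·log₁₀(4π·r²), r = 2.4 m.
4π·r² = 72.38 m², 10·log₁₀ of that is 18.596 dB.
L_p = 88 − 18.596 = 69.40 dB.

69.4 dB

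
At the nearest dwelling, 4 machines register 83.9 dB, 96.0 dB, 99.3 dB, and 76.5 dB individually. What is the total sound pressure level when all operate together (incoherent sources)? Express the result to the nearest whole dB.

For uncorrelated sources the intensities add, so convert each level to linear form, sum, and take 10·log₁₀ of the total.
Σ 10^(L/10) = 10^(83.9/10) + 10^(96.0/10) + 10^(99.3/10) + 10^(76.5/10) = 1.278e+10.
L_total = 10·log₁₀(1.278e+10) = 101.07 dB.

101 dB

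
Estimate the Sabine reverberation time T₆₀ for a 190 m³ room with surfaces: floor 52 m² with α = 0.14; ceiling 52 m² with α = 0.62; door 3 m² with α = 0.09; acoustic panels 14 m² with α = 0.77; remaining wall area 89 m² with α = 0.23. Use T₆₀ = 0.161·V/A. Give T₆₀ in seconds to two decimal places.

Summing Sᵢαᵢ: 52·0.14 + 52·0.62 + 3·0.09 + 14·0.77 + 89·0.23 = 71.04 m².
T₆₀ = 0.161·V/A = 0.161·190/71.04 = 0.431 s.

0.43 s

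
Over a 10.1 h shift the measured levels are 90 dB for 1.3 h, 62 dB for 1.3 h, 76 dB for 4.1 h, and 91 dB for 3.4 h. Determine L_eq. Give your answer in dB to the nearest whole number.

L_eq = 10·log₁₀[(1/T)·Σ tᵢ·10^(Lᵢ/10)] with T = 10.1 h.
Σ tᵢ·10^(Lᵢ/10) = 1.3·10^(90/10) + 1.3·10^(62/10) + 4.1·10^(76/10) + 3.4·10^(91/10) = 5.746e+09.
L_eq = 10·log₁₀(5.746e+09/10.1) = 87.55 dB.

88 dB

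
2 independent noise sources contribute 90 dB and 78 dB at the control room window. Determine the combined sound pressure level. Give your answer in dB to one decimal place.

Incoherent sources combine by intensity addition: L_total = 10·log₁₀(Σ 10^(L_i/10)).
Σ 10^(L/10) = 10^(90/10) + 10^(78/10) = 1.063e+09.
L_total = 10·log₁₀(1.063e+09) = 90.27 dB.

90.3 dB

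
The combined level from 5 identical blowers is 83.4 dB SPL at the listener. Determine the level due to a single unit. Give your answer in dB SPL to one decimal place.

76.4 dB SPL

For N identical incoherent sources L_total = L₁ + 10·log₁₀ N, so L₁ = 83.4 − 10·log₁₀(5) = 83.4 − 6.990.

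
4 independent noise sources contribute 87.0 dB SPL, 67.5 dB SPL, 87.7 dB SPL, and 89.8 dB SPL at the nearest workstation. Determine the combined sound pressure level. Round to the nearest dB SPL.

93 dB SPL

For uncorrelated sources the intensities add, so convert each level to linear form, sum, and take 10·log₁₀ of the total.
Σ 10^(L/10) = 10^(87.0/10) + 10^(67.5/10) + 10^(87.7/10) + 10^(89.8/10) = 2.051e+09.
L_total = 10·log₁₀(2.051e+09) = 93.12 dB SPL.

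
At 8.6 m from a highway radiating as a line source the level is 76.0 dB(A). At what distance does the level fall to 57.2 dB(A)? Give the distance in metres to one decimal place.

Line-source spreading drops the level by 10·log₁₀(r₂/r₁); inverting, r₂/r₁ = 10^(ΔL/10).
r₂ = 8.6·10^((76.0−57.2)/10) = 8.6·10^(18.8/10) = 652.38 m.

652.4 m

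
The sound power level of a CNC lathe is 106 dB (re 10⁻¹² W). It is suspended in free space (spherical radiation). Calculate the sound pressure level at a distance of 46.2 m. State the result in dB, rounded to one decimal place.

The power spreads over a sphere of area 4π·r², so L_p = L_w − 10·log₁₀(4π·r²).
4π·r² = 2.682e+04 m², 10·log₁₀ of that is 44.285 dB.
L_p = 106 − 44.285 = 61.72 dB.

61.7 dB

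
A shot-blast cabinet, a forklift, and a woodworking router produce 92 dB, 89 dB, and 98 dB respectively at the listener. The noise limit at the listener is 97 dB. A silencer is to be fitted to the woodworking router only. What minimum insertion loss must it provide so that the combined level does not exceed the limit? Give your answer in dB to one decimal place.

3.8 dB

Everything except the woodworking router sums to 10^(92/10) + 10^(89/10) = 2.379e+09 in linear terms, 93.76 dB.
To meet 97 dB overall, the treated woodworking router may contribute at most 10^(97/10) − 2.379e+09 = 2.633e+09, i.e. 94.20 dB.
So the woodworking router must be reduced from 98 to 94.20 dB: IL = 3.80 dB.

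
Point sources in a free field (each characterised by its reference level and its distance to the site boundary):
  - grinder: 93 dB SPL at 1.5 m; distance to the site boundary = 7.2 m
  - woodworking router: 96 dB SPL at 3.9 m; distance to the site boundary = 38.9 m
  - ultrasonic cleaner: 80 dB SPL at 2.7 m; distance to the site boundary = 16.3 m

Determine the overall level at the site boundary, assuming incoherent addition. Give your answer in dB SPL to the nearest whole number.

81 dB SPL

First find each source's level at the receiver (point-source: −20·log₁₀(r/r_ref)), then combine on an intensity basis.
grinder: 93 − 20·log₁₀(7.2/1.5) = 93 − 13.62 = 79.38 dB SPL.
woodworking router: 96 − 20·log₁₀(38.9/3.9) = 96 − 19.98 = 76.02 dB SPL.
ultrasonic cleaner: 80 − 20·log₁₀(16.3/2.7) = 80 − 15.62 = 64.38 dB SPL.
Σ 10^(L/10) = 1.294e+08 → L_total = 10·log₁₀(1.294e+08) = 81.12 dB SPL.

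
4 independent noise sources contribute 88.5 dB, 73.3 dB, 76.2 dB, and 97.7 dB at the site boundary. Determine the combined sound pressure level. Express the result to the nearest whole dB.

For uncorrelated sources the intensities add, so convert each level to linear form, sum, and take 10·log₁₀ of the total.
Σ 10^(L/10) = 10^(88.5/10) + 10^(73.3/10) + 10^(76.2/10) + 10^(97.7/10) = 6.659e+09.
L_total = 10·log₁₀(6.659e+09) = 98.23 dB.

98 dB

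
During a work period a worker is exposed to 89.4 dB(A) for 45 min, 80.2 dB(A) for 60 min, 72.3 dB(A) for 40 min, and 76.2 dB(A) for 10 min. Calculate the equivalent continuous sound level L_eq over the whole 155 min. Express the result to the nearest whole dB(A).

The energy average is taken in the linear domain: L_eq = 10·log₁₀[(Σ tᵢ·10^(Lᵢ/10))/T], T = 155 min.
Σ tᵢ·10^(Lᵢ/10) = 45·10^(89.4/10) + 60·10^(80.2/10) + 40·10^(72.3/10) + 10·10^(76.2/10) = 4.657e+10.
L_eq = 10·log₁₀(4.657e+10/155) = 84.78 dB(A).

85 dB(A)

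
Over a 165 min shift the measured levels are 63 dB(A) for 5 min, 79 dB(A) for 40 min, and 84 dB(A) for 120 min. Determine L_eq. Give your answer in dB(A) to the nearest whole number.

83 dB(A)

The energy average is taken in the linear domain: L_eq = 10·log₁₀[(Σ tᵢ·10^(Lᵢ/10))/T], T = 165 min.
Σ tᵢ·10^(Lᵢ/10) = 5·10^(63/10) + 40·10^(79/10) + 120·10^(84/10) = 3.333e+10.
L_eq = 10·log₁₀(3.333e+10/165) = 83.05 dB(A).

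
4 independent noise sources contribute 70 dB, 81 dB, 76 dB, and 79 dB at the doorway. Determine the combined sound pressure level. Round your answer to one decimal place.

84.1 dB

For uncorrelated sources the intensities add, so convert each level to linear form, sum, and take 10·log₁₀ of the total.
Σ 10^(L/10) = 10^(70/10) + 10^(81/10) + 10^(76/10) + 10^(79/10) = 2.551e+08.
L_total = 10·log₁₀(2.551e+08) = 84.07 dB.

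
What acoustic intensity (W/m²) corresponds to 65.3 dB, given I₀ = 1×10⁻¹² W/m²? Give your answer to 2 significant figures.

I = I₀·10^(L/10) = 10⁻¹² × 10^(65.3/10) = 10^(-5.470).

3.4e-06 W/m²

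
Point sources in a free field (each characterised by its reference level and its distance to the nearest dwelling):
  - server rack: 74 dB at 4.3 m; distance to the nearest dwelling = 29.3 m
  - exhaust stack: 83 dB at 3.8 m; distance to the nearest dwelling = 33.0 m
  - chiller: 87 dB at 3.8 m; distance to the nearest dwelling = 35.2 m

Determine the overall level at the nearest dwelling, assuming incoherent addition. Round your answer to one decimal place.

69.6 dB

First find each source's level at the receiver (point-source: −20·log₁₀(r/r_ref)), then combine on an intensity basis.
server rack: 74 − 20·log₁₀(29.3/4.3) = 74 − 16.67 = 57.33 dB.
exhaust stack: 83 − 20·log₁₀(33.0/3.8) = 83 − 18.77 = 64.23 dB.
chiller: 87 − 20·log₁₀(35.2/3.8) = 87 − 19.34 = 67.66 dB.
Σ 10^(L/10) = 9.028e+06 → L_total = 10·log₁₀(9.028e+06) = 69.56 dB.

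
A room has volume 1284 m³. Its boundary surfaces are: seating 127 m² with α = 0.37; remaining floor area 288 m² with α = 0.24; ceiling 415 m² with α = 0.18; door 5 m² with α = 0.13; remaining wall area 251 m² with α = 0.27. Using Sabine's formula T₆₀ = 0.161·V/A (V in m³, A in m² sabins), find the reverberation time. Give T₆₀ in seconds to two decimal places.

0.80 s

Summing Sᵢαᵢ: 127·0.37 + 288·0.24 + 415·0.18 + 5·0.13 + 251·0.27 = 259.23 m².
T₆₀ = 0.161·V/A = 0.161·1284/259.23 = 0.797 s.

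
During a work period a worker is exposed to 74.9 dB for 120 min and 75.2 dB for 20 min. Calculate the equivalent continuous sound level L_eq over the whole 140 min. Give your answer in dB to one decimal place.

Weight each interval's intensity by its duration and average over T = 140 min:
Σ tᵢ·10^(Lᵢ/10) = 120·10^(74.9/10) + 20·10^(75.2/10) = 4.371e+09.
L_eq = 10·log₁₀(4.371e+09/140) = 74.94 dB.

74.9 dB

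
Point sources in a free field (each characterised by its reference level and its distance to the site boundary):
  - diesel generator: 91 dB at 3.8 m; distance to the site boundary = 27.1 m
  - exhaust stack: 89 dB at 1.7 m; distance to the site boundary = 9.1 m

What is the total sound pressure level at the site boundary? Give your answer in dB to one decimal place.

77.2 dB

Propagate each source to the receiver with L = L_ref − 20·log₁₀(r/r_ref), then add intensities.
diesel generator: 91 − 20·log₁₀(27.1/3.8) = 91 − 17.06 = 73.94 dB.
exhaust stack: 89 − 20·log₁₀(9.1/1.7) = 89 − 14.57 = 74.43 dB.
Σ 10^(L/10) = 5.247e+07 → L_total = 10·log₁₀(5.247e+07) = 77.20 dB.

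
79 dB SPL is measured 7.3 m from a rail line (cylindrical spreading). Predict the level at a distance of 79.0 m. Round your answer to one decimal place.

For a line source, L₂ = L₁ − 10·log₁₀(r₂/r₁).
L₂ = 79 − 10·log₁₀(79.0/7.3) = 79 − 10.343 = 68.66 dB SPL.

68.7 dB SPL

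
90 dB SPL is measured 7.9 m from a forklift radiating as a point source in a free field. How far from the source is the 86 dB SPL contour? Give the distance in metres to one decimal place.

For a point source L₁ − L₂ = 20·log₁₀(r₂/r₁), so r₂ = r₁·10^((L₁−L₂)/20).
r₂ = 7.9·10^((90−86)/20) = 7.9·10^(4.0/20) = 12.52 m.

12.5 m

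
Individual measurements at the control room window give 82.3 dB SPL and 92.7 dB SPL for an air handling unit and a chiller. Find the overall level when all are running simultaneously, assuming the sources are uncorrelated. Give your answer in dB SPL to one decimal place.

93.1 dB SPL

Incoherent sources combine by intensity addition: L_total = 10·log₁₀(Σ 10^(L_i/10)).
Σ 10^(L/10) = 10^(82.3/10) + 10^(92.7/10) = 2.032e+09.
L_total = 10·log₁₀(2.032e+09) = 93.08 dB SPL.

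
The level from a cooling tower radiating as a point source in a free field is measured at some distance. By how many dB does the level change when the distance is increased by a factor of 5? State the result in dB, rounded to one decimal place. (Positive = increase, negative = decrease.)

A point source loses 6 dB per doubling of distance; generally ΔL = −20·log₁₀(r₂/r₁).
ΔL = −20·log₁₀(5) = -13.98 dB.

-14.0 dB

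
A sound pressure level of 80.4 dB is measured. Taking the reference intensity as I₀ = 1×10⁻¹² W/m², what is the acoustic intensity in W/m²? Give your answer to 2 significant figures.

0.00011 W/m²

I/I₀ = 10^(80.4/10) = 1.096e+08, so I = 1.096e+08 × 10⁻¹² W/m².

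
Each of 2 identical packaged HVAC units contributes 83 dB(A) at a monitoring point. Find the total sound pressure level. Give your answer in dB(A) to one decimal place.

86.0 dB(A)

N identical incoherent sources raise the level by 10·log₁₀ N.
L_total = 83 + 10·log₁₀(2) = 83 + 3.010 = 86.01 dB(A).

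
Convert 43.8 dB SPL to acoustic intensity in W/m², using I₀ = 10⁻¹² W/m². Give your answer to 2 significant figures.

2.4e-08 W/m²

L = 10·log₁₀(I/I₀) ⇒ I = I₀·10^(L/10) = 10⁻¹² × 10^4.38.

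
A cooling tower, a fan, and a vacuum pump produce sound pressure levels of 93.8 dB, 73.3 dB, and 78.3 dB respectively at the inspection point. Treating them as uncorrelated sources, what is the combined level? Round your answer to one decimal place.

For uncorrelated sources the intensities add, so convert each level to linear form, sum, and take 10·log₁₀ of the total.
Σ 10^(L/10) = 10^(93.8/10) + 10^(73.3/10) + 10^(78.3/10) = 2.488e+09.
L_total = 10·log₁₀(2.488e+09) = 93.96 dB.

94.0 dB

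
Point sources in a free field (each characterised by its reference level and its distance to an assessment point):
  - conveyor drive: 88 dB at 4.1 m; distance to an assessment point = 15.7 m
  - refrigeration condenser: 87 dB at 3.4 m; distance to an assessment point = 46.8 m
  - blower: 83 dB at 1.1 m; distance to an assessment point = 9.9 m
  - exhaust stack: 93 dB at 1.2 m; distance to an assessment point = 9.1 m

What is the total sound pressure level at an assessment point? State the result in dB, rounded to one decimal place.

79.2 dB

First find each source's level at the receiver (point-source: −20·log₁₀(r/r_ref)), then combine on an intensity basis.
conveyor drive: 88 − 20·log₁₀(15.7/4.1) = 88 − 11.66 = 76.34 dB.
refrigeration condenser: 87 − 20·log₁₀(46.8/3.4) = 87 − 22.78 = 64.22 dB.
blower: 83 − 20·log₁₀(9.9/1.1) = 83 − 19.08 = 63.92 dB.
exhaust stack: 93 − 20·log₁₀(9.1/1.2) = 93 − 17.60 = 75.40 dB.
Σ 10^(L/10) = 8.283e+07 → L_total = 10·log₁₀(8.283e+07) = 79.18 dB.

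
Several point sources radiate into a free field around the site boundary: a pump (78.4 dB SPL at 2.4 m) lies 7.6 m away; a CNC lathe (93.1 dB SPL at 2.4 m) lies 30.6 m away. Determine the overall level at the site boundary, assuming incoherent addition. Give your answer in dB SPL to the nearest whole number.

Apply inverse-square spreading to bring every level to the receiver, then sum 10^(L/10).
pump: 78.4 − 20·log₁₀(7.6/2.4) = 78.4 − 10.01 = 68.39 dB SPL.
CNC lathe: 93.1 − 20·log₁₀(30.6/2.4) = 93.1 − 22.11 = 70.99 dB SPL.
Σ 10^(L/10) = 1.946e+07 → L_total = 10·log₁₀(1.946e+07) = 72.89 dB SPL.

73 dB SPL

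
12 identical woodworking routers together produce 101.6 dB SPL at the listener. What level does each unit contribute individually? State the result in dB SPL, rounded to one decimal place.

90.8 dB SPL

12 equal contributions raise the level by 10·log₁₀ 12 = 10.792 dB, so each unit alone gives 101.6 − 10.792.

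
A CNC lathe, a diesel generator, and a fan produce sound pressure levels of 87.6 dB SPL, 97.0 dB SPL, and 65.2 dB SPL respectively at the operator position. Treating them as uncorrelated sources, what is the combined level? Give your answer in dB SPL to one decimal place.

For uncorrelated sources the intensities add, so convert each level to linear form, sum, and take 10·log₁₀ of the total.
Σ 10^(L/10) = 10^(87.6/10) + 10^(97.0/10) + 10^(65.2/10) = 5.591e+09.
L_total = 10·log₁₀(5.591e+09) = 97.47 dB SPL.

97.5 dB SPL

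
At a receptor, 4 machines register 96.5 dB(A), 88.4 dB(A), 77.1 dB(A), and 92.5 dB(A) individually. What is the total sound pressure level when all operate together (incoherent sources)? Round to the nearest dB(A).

98 dB(A)

Incoherent sources combine by intensity addition: L_total = 10·log₁₀(Σ 10^(L_i/10)).
Σ 10^(L/10) = 10^(96.5/10) + 10^(88.4/10) + 10^(77.1/10) + 10^(92.5/10) = 6.988e+09.
L_total = 10·log₁₀(6.988e+09) = 98.44 dB(A).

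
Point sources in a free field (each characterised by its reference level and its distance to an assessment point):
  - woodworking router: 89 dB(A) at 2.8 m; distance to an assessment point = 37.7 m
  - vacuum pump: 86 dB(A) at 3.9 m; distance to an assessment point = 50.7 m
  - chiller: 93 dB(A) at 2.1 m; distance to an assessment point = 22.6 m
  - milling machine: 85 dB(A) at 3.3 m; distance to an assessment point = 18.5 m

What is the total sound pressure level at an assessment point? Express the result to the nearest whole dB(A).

75 dB(A)

Propagate each source to the receiver with L = L_ref − 20·log₁₀(r/r_ref), then add intensities.
woodworking router: 89 − 20·log₁₀(37.7/2.8) = 89 − 22.58 = 66.42 dB(A).
vacuum pump: 86 − 20·log₁₀(50.7/3.9) = 86 − 22.28 = 63.72 dB(A).
chiller: 93 − 20·log₁₀(22.6/2.1) = 93 − 20.64 = 72.36 dB(A).
milling machine: 85 − 20·log₁₀(18.5/3.3) = 85 − 14.97 = 70.03 dB(A).
Σ 10^(L/10) = 3.403e+07 → L_total = 10·log₁₀(3.403e+07) = 75.32 dB(A).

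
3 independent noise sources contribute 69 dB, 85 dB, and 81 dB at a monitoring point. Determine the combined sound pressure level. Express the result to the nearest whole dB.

Incoherent sources combine by intensity addition: L_total = 10·log₁₀(Σ 10^(L_i/10)).
Σ 10^(L/10) = 10^(69/10) + 10^(85/10) + 10^(81/10) = 4.501e+08.
L_total = 10·log₁₀(4.501e+08) = 86.53 dB.

87 dB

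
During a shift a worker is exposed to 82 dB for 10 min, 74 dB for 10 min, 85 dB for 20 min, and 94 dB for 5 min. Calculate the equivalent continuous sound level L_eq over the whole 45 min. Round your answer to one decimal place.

86.6 dB

The energy average is taken in the linear domain: L_eq = 10·log₁₀[(Σ tᵢ·10^(Lᵢ/10))/T], T = 45 min.
Σ tᵢ·10^(Lᵢ/10) = 10·10^(82/10) + 10·10^(74/10) + 20·10^(85/10) + 5·10^(94/10) = 2.072e+10.
L_eq = 10·log₁₀(2.072e+10/45) = 86.63 dB.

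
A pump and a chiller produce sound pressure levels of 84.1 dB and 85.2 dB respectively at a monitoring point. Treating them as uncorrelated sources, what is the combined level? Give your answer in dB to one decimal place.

87.7 dB

For uncorrelated sources the intensities add, so convert each level to linear form, sum, and take 10·log₁₀ of the total.
Σ 10^(L/10) = 10^(84.1/10) + 10^(85.2/10) = 5.882e+08.
L_total = 10·log₁₀(5.882e+08) = 87.70 dB.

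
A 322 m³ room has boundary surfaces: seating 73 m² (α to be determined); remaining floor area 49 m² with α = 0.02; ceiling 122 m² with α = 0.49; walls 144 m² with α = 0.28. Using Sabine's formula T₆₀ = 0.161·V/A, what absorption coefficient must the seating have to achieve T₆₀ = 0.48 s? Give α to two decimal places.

A = 0.161·V/T₆₀ = 0.161·322/0.48 = 108.00 m² sabins.
Absorption from the other surfaces = 49·0.02 + 122·0.49 + 144·0.28 = 101.08 m², so the seating must supply 6.92 m² over 73 m².
α = 6.92/73 = 0.095.

0.09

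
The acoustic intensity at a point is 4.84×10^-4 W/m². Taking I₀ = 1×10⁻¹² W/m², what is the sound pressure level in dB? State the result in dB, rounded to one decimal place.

Dividing by I₀ shifts the exponent by 12: I/I₀ = 4.84×10^8.
L = 10·(0.6848 + 8) = 86.85 dB.

86.8 dB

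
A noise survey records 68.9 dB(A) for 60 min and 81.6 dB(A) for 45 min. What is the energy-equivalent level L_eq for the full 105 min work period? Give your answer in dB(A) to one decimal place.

L_eq = 10·log₁₀[(1/T)·Σ tᵢ·10^(Lᵢ/10)] with T = 105 min.
Σ tᵢ·10^(Lᵢ/10) = 60·10^(68.9/10) + 45·10^(81.6/10) = 6.970e+09.
L_eq = 10·log₁₀(6.970e+09/105) = 78.22 dB(A).

78.2 dB(A)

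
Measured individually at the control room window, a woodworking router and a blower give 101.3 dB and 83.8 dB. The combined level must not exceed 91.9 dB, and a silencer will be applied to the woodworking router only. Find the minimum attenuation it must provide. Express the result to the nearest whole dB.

10 dB

Everything except the woodworking router sums to 10^(83.8/10) = 2.399e+08 in linear terms, 83.80 dB.
The limit corresponds to 10^(91.9/10) = 1.549e+09; subtracting the fixed part leaves 1.309e+09 for the woodworking router, i.e. 91.17 dB.
Required insertion loss = 101.3 − 91.17 = 10.13 dB.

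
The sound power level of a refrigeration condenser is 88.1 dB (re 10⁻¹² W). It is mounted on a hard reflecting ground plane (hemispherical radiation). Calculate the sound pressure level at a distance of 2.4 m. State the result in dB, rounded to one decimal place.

Free-field hemispherical radiation: L_p = L_w − 10·log₁₀(2π·r²), r = 2.4 m.
2π·r² = 36.19 m², 10·log₁₀ of that is 15.586 dB.
L_p = 88.1 − 15.586 = 72.51 dB.

72.5 dB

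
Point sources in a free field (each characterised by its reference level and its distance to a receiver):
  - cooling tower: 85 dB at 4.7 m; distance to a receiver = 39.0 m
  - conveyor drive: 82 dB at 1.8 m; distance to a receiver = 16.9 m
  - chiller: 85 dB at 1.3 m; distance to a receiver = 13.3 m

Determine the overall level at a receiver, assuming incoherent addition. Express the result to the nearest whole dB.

Apply inverse-square spreading to bring every level to the receiver, then sum 10^(L/10).
cooling tower: 85 − 20·log₁₀(39.0/4.7) = 85 − 18.38 = 66.62 dB.
conveyor drive: 82 − 20·log₁₀(16.9/1.8) = 82 − 19.45 = 62.55 dB.
chiller: 85 − 20·log₁₀(13.3/1.3) = 85 − 20.20 = 64.80 dB.
Σ 10^(L/10) = 9.412e+06 → L_total = 10·log₁₀(9.412e+06) = 69.74 dB.

70 dB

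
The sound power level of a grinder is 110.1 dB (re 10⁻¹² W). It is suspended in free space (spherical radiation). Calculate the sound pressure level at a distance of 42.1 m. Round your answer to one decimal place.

L_p = L_w − 10·log₁₀(4π·r²) with r = 42.1 m.
4π·r² = 2.227e+04 m², 10·log₁₀ of that is 43.478 dB.
L_p = 110.1 − 43.478 = 66.62 dB.

66.6 dB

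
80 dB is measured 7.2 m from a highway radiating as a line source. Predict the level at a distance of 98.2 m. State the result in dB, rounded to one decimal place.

Cylindrical spreading from a line source gives a 10·log₁₀(r₂/r₁) drop.
L₂ = 80 − 10·log₁₀(98.2/7.2) = 80 − 11.348 = 68.65 dB.

68.7 dB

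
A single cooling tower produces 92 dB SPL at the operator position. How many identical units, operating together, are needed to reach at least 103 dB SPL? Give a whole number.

13

N identical sources give L₁ + 10·log₁₀ N, so require 10·log₁₀ N ≥ 103 − 92 = 11.0 dB.
N ≥ 10^(11.0/10) = 12.589, so N = 13.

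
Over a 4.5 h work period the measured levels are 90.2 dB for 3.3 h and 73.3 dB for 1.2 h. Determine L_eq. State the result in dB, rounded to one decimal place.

L_eq = 10·log₁₀[(1/T)·Σ tᵢ·10^(Lᵢ/10)] with T = 4.5 h.
Σ tᵢ·10^(Lᵢ/10) = 3.3·10^(90.2/10) + 1.2·10^(73.3/10) = 3.481e+09.
L_eq = 10·log₁₀(3.481e+09/4.5) = 88.89 dB.

88.9 dB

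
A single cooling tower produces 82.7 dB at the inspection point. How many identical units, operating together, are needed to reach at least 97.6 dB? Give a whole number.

31

N identical sources give L₁ + 10·log₁₀ N, so require 10·log₁₀ N ≥ 97.6 − 82.7 = 14.9 dB.
N ≥ 10^(14.9/10) = 30.903, so N = 31.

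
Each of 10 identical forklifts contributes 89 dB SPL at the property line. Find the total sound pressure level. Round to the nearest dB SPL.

99 dB SPL

N identical incoherent sources raise the level by 10·log₁₀ N.
L_total = 89 + 10·log₁₀(10) = 89 + 10.000 = 99.00 dB SPL.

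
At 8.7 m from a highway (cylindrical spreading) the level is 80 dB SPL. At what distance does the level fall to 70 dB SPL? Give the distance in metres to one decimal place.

87.0 m

Line-source spreading drops the level by 10·log₁₀(r₂/r₁); inverting, r₂/r₁ = 10^(ΔL/10).
r₂ = 8.7·10^((80−70)/10) = 8.7·10^(10.0/10) = 87.00 m.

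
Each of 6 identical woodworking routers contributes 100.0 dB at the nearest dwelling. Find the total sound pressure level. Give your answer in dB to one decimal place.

107.8 dB

N identical incoherent sources raise the level by 10·log₁₀ N.
L_total = 100.0 + 10·log₁₀(6) = 100.0 + 7.782 = 107.78 dB.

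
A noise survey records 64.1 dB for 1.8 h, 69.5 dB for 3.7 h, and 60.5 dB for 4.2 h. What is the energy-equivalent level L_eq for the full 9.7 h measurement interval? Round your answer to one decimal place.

Weight each interval's intensity by its duration and average over T = 9.7 h:
Σ tᵢ·10^(Lᵢ/10) = 1.8·10^(64.1/10) + 3.7·10^(69.5/10) + 4.2·10^(60.5/10) = 4.232e+07.
L_eq = 10·log₁₀(4.232e+07/9.7) = 66.40 dB.

66.4 dB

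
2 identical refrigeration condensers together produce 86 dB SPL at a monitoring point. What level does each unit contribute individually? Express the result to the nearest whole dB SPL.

Dividing the total intensity by 2 lowers the level by 10·log₁₀ 2 = 3.010 dB: L₁ = 86 − 3.010.

83 dB SPL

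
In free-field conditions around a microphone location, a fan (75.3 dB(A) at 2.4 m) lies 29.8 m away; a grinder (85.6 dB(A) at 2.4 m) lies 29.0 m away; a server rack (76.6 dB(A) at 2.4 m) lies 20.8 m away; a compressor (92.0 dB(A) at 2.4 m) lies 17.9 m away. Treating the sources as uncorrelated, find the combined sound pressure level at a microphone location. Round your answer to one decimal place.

Propagate each source to the receiver with L = L_ref − 20·log₁₀(r/r_ref), then add intensities.
fan: 75.3 − 20·log₁₀(29.8/2.4) = 75.3 − 21.88 = 53.42 dB(A).
grinder: 85.6 − 20·log₁₀(29.0/2.4) = 85.6 − 21.64 = 63.96 dB(A).
server rack: 76.6 − 20·log₁₀(20.8/2.4) = 76.6 − 18.76 = 57.84 dB(A).
compressor: 92.0 − 20·log₁₀(17.9/2.4) = 92.0 − 17.45 = 74.55 dB(A).
Σ 10^(L/10) = 3.181e+07 → L_total = 10·log₁₀(3.181e+07) = 75.03 dB(A).

75.0 dB(A)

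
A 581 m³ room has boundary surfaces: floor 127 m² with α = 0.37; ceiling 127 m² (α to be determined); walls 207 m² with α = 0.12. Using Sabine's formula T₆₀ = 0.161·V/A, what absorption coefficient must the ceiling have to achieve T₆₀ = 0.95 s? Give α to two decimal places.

A = 0.161·V/T₆₀ = 0.161·581/0.95 = 98.46 m² sabins.
Absorption from the other surfaces = 127·0.37 + 207·0.12 = 71.83 m², so the ceiling must supply 26.63 m² over 127 m².
α = 26.63/127 = 0.210.

0.21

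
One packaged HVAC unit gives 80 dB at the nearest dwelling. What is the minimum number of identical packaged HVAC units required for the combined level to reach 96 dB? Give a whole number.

40

N identical sources give L₁ + 10·log₁₀ N, so require 10·log₁₀ N ≥ 96 − 80 = 16.0 dB.
N ≥ 10^(16.0/10) = 39.811, so N = 40.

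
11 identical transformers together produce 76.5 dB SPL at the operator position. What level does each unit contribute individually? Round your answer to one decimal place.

For N identical incoherent sources L_total = L₁ + 10·log₁₀ N, so L₁ = 76.5 − 10·log₁₀(11) = 76.5 − 10.414.

66.1 dB SPL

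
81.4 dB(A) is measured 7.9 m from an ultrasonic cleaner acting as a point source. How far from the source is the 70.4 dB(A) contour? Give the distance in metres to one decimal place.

28.0 m

The 11.0 dB drop corresponds to a distance ratio of 10^(11.0/20) for a point source.
r₂ = 7.9·10^((81.4−70.4)/20) = 7.9·10^(11.0/20) = 28.03 m.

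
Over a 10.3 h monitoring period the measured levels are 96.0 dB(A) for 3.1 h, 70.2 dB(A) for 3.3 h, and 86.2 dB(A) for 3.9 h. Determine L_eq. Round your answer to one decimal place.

L_eq = 10·log₁₀[(1/T)·Σ tᵢ·10^(Lᵢ/10)] with T = 10.3 h.
Σ tᵢ·10^(Lᵢ/10) = 3.1·10^(96.0/10) + 3.3·10^(70.2/10) + 3.9·10^(86.2/10) = 1.400e+10.
L_eq = 10·log₁₀(1.400e+10/10.3) = 91.33 dB(A).

91.3 dB(A)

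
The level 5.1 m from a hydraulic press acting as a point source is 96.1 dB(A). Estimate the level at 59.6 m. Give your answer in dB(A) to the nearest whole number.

For a point source, L₂ = L₁ − 20·log₁₀(r₂/r₁).
L₂ = 96.1 − 20·log₁₀(59.6/5.1) = 96.1 − 21.354 = 74.75 dB(A).

75 dB(A)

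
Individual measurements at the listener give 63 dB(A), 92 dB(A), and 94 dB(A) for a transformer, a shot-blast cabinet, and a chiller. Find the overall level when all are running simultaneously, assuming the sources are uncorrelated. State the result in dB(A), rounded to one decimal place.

96.1 dB(A)

For uncorrelated sources the intensities add, so convert each level to linear form, sum, and take 10·log₁₀ of the total.
Σ 10^(L/10) = 10^(63/10) + 10^(92/10) + 10^(94/10) = 4.099e+09.
L_total = 10·log₁₀(4.099e+09) = 96.13 dB(A).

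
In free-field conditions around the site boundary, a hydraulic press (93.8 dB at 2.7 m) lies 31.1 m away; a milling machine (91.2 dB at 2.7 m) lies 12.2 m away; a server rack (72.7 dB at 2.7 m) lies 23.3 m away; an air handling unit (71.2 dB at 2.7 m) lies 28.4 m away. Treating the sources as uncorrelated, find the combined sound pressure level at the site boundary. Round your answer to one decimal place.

79.2 dB

Propagate each source to the receiver with L = L_ref − 20·log₁₀(r/r_ref), then add intensities.
hydraulic press: 93.8 − 20·log₁₀(31.1/2.7) = 93.8 − 21.23 = 72.57 dB.
milling machine: 91.2 − 20·log₁₀(12.2/2.7) = 91.2 − 13.10 = 78.10 dB.
server rack: 72.7 − 20·log₁₀(23.3/2.7) = 72.7 − 18.72 = 53.98 dB.
air handling unit: 71.2 − 20·log₁₀(28.4/2.7) = 71.2 − 20.44 = 50.76 dB.
Σ 10^(L/10) = 8.302e+07 → L_total = 10·log₁₀(8.302e+07) = 79.19 dB.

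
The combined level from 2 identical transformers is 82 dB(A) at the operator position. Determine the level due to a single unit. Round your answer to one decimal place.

79.0 dB(A)

2 equal contributions raise the level by 10·log₁₀ 2 = 3.010 dB, so each unit alone gives 82 − 3.010.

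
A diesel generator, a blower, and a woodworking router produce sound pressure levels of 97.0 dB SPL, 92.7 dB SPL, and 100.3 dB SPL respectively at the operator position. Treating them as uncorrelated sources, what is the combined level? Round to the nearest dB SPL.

Incoherent sources combine by intensity addition: L_total = 10·log₁₀(Σ 10^(L_i/10)).
Σ 10^(L/10) = 10^(97.0/10) + 10^(92.7/10) + 10^(100.3/10) = 1.759e+10.
L_total = 10·log₁₀(1.759e+10) = 102.45 dB SPL.

102 dB SPL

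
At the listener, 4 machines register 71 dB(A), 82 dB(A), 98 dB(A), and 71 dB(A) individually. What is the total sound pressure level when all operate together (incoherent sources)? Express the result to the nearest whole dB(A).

For uncorrelated sources the intensities add, so convert each level to linear form, sum, and take 10·log₁₀ of the total.
Σ 10^(L/10) = 10^(71/10) + 10^(82/10) + 10^(98/10) + 10^(71/10) = 6.493e+09.
L_total = 10·log₁₀(6.493e+09) = 98.12 dB(A).

98 dB(A)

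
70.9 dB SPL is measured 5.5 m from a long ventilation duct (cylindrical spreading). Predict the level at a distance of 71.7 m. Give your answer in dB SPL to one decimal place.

59.7 dB SPL

For a line source, L₂ = L₁ − 10·log₁₀(r₂/r₁).
L₂ = 70.9 − 10·log₁₀(71.7/5.5) = 70.9 − 11.152 = 59.75 dB SPL.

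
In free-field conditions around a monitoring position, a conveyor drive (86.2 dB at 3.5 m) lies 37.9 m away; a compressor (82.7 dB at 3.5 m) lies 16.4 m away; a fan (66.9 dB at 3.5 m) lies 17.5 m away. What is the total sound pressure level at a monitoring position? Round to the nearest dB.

First find each source's level at the receiver (point-source: −20·log₁₀(r/r_ref)), then combine on an intensity basis.
conveyor drive: 86.2 − 20·log₁₀(37.9/3.5) = 86.2 − 20.69 = 65.51 dB.
compressor: 82.7 − 20·log₁₀(16.4/3.5) = 82.7 − 13.42 = 69.28 dB.
fan: 66.9 − 20·log₁₀(17.5/3.5) = 66.9 − 13.98 = 52.92 dB.
Σ 10^(L/10) = 1.223e+07 → L_total = 10·log₁₀(1.223e+07) = 70.88 dB.

71 dB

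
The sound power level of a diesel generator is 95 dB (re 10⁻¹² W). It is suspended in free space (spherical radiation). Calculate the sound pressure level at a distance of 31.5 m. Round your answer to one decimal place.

The power spreads over a sphere of area 4π·r², so L_p = L_w − 10·log₁₀(4π·r²).
4π·r² = 1.247e+04 m², 10·log₁₀ of that is 40.958 dB.
L_p = 95 − 40.958 = 54.04 dB.

54.0 dB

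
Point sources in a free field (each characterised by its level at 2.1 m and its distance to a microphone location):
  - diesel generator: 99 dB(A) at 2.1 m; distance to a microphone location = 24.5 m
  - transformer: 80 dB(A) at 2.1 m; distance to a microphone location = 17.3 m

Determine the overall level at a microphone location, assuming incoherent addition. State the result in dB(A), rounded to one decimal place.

Apply inverse-square spreading to bring every level to the receiver, then sum 10^(L/10).
diesel generator: 99 − 20·log₁₀(24.5/2.1) = 99 − 21.34 = 77.66 dB(A).
transformer: 80 − 20·log₁₀(17.3/2.1) = 80 − 18.32 = 61.68 dB(A).
Σ 10^(L/10) = 5.983e+07 → L_total = 10·log₁₀(5.983e+07) = 77.77 dB(A).

77.8 dB(A)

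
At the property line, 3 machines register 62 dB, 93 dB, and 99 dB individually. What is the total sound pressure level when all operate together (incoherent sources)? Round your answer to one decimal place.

Incoherent sources combine by intensity addition: L_total = 10·log₁₀(Σ 10^(L_i/10)).
Σ 10^(L/10) = 10^(62/10) + 10^(93/10) + 10^(99/10) = 9.940e+09.
L_total = 10·log₁₀(9.940e+09) = 99.97 dB.

100.0 dB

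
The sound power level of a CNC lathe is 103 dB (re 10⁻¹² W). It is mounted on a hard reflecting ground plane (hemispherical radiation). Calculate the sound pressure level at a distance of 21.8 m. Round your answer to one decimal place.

68.2 dB

Free-field hemispherical radiation: L_p = L_w − 10·log₁₀(2π·r²), r = 21.8 m.
2π·r² = 2986 m², 10·log₁₀ of that is 34.751 dB.
L_p = 103 − 34.751 = 68.25 dB.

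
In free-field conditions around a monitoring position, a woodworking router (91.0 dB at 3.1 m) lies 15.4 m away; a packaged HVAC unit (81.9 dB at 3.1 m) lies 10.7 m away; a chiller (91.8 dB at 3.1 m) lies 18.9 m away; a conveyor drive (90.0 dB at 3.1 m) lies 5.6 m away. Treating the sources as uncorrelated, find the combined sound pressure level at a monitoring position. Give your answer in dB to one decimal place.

86.1 dB

Apply inverse-square spreading to bring every level to the receiver, then sum 10^(L/10).
woodworking router: 91.0 − 20·log₁₀(15.4/3.1) = 91.0 − 13.92 = 77.08 dB.
packaged HVAC unit: 81.9 − 20·log₁₀(10.7/3.1) = 81.9 − 10.76 = 71.14 dB.
chiller: 91.8 − 20·log₁₀(18.9/3.1) = 91.8 − 15.70 = 76.10 dB.
conveyor drive: 90.0 − 20·log₁₀(5.6/3.1) = 90.0 − 5.14 = 84.86 dB.
Σ 10^(L/10) = 4.112e+08 → L_total = 10·log₁₀(4.112e+08) = 86.14 dB.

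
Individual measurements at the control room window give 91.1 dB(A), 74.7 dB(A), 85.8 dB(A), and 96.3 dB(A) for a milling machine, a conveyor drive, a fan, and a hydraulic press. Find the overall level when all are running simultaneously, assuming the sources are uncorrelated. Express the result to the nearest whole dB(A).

For uncorrelated sources the intensities add, so convert each level to linear form, sum, and take 10·log₁₀ of the total.
Σ 10^(L/10) = 10^(91.1/10) + 10^(74.7/10) + 10^(85.8/10) + 10^(96.3/10) = 5.964e+09.
L_total = 10·log₁₀(5.964e+09) = 97.76 dB(A).

98 dB(A)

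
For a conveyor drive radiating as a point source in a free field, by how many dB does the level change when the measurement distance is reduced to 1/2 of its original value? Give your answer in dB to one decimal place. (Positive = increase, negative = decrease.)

With spherical spreading the level changes by −20·log₁₀(r₂/r₁).
ΔL = −20·log₁₀(0.5) = +6.02 dB.

+6.0 dB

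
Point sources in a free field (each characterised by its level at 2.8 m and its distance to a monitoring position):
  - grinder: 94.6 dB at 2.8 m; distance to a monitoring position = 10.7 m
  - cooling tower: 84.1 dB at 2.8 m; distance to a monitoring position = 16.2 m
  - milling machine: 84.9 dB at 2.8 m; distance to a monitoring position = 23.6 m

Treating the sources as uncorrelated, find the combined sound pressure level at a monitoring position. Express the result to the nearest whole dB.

83 dB

Propagate each source to the receiver with L = L_ref − 20·log₁₀(r/r_ref), then add intensities.
grinder: 94.6 − 20·log₁₀(10.7/2.8) = 94.6 − 11.64 = 82.96 dB.
cooling tower: 84.1 − 20·log₁₀(16.2/2.8) = 84.1 − 15.25 = 68.85 dB.
milling machine: 84.9 − 20·log₁₀(23.6/2.8) = 84.9 − 18.52 = 66.38 dB.
Σ 10^(L/10) = 2.095e+08 → L_total = 10·log₁₀(2.095e+08) = 83.21 dB.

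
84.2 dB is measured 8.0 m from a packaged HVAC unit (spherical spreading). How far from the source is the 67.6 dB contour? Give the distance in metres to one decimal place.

54.1 m

For a point source L₁ − L₂ = 20·log₁₀(r₂/r₁), so r₂ = r₁·10^((L₁−L₂)/20).
r₂ = 8.0·10^((84.2−67.6)/20) = 8.0·10^(16.6/20) = 54.09 m.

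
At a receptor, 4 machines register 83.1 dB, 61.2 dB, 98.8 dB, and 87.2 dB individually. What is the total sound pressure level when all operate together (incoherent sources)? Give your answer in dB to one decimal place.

99.2 dB

Incoherent sources combine by intensity addition: L_total = 10·log₁₀(Σ 10^(L_i/10)).
Σ 10^(L/10) = 10^(83.1/10) + 10^(61.2/10) + 10^(98.8/10) + 10^(87.2/10) = 8.316e+09.
L_total = 10·log₁₀(8.316e+09) = 99.20 dB.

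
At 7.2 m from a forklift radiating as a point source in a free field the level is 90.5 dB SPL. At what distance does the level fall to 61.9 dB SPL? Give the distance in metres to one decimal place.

193.8 m

Point-source spreading drops the level by 20·log₁₀(r₂/r₁); inverting, r₂/r₁ = 10^(ΔL/20).
r₂ = 7.2·10^((90.5−61.9)/20) = 7.2·10^(28.6/20) = 193.79 m.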